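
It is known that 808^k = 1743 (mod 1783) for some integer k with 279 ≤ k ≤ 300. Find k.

Compute 808^279 mod 1783 = 1271, then multiply by 808 repeatedly:
  808^279=1271  808^280=1743
Found 1743 at exponent 280.

280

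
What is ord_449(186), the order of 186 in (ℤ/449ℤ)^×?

The order of 186 must divide p − 1 = 448 = 2^6 · 7.
Divisors: 1, 2, 4, 7, 8, 14, 16, 28, 32, 56, 64, 112, 224, 448.
Check each in increasing order: 186^1 ≡ 186;  186^2 ≡ 23;  186^4 ≡ 80;  186^7 ≡ 102;  186^8 ≡ 114;  186^14 ≡ 77;  186^16 ≡ 424;  186^28 ≡ 92;  186^32 ≡ 176;  186^56 ≡ 382;  186^64 ≡ 444;  186^112 ≡ 448;  186^224 ≡ 1.
Smallest exponent giving 1 is 224.

224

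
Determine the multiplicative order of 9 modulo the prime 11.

5

The order of 9 must divide p − 1 = 10 = 2 · 5.
Divisors: 1, 2, 5, 10.
Check each in increasing order: 9^1 ≡ 9;  9^2 ≡ 4;  9^5 ≡ 1.
Smallest exponent giving 1 is 5.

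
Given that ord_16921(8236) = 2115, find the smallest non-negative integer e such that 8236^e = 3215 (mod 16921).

Baby-step giant-step with m = ceil(sqrt(2115)) = 46.
Baby table (8236^j mod 16921 for j=0..45):
  0:1  1:8236  2:12328  3:7408  4:12083  5:3187  6:3661  7:15695
  8:4501  9:13246  10:4369  11:9038  12:1489  13:12600  14:14028  15:14941
  16:4564  17:7563  18:2667  19:1954  20:1273  21:10329  22:7777  23:5387
  24:470  25:12932  26:7178  27:12955  28:10475  29:8842  30:11649  31:16015
  32:345  33:15613  34:5989  35:689  36:6069  37:16571  38:10891  39:55
  40:13034  41:1200  42:1336  43:4646  44:6075  45:15224
Giant step factor: 8236^(-46) ≡ 3664 (mod 16921).
Scan 3215·3664^i mod 16921 for i = 0, 1, …:
  i=0: 3215   i=1: 2744   i=2: 2942   i=3: 811
  i=4: 10329
Match at i=4, j=21: e = 4·46 + 21 = 205.

205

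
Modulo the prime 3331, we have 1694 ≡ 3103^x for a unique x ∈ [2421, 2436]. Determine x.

2431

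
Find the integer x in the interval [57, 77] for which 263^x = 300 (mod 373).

Compute 263^57 mod 373 = 97, then multiply by 263 repeatedly:
  263^57=97  263^58=147  263^59=242  263^60=236  263^61=150
  263^62=285  263^63=355  263^64=115  263^65=32  263^66=210
  263^67=26  263^68=124  263^69=161  263^70=194  263^71=294
  263^72=111  263^73=99  263^74=300
Found 300 at exponent 74.

74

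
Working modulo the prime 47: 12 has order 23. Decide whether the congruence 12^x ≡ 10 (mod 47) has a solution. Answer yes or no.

10 ∈ ⟨12⟩ iff 10^23 ≡ 1 (mod 47), since |⟨12⟩| = 23.
10^23 mod 47 = 46.
Since 46 ≠ 1, 10 does not lie in the subgroup.

no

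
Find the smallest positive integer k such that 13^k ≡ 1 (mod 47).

The order of 13 must divide p − 1 = 46 = 2 · 23.
Divisors: 1, 2, 23, 46.
Check each in increasing order: 13^1 ≡ 13;  13^2 ≡ 28;  13^23 ≡ 46;  13^46 ≡ 1.
Smallest exponent giving 1 is 46.

46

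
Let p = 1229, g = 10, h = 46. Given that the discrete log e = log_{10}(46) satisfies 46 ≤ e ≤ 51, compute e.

50

Compute 10^46 mod 1229 = 249, then multiply by 10 repeatedly:
  10^46=249  10^47=32  10^48=320  10^49=742  10^50=46
Found 46 at exponent 50.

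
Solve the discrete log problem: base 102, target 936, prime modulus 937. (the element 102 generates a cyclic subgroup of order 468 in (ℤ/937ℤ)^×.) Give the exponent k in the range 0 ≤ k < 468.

234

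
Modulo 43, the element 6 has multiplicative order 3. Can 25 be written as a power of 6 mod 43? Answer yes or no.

no

25 ∈ ⟨6⟩ iff 25^3 ≡ 1 (mod 43), since |⟨6⟩| = 3.
25^3 mod 43 = 16.
Since 16 ≠ 1, 25 does not lie in the subgroup.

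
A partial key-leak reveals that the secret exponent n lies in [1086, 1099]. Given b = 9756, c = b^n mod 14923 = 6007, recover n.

1088

Compute 9756^1086 mod 14923 = 4728, then multiply by 9756 repeatedly:
  9756^1086=4728  9756^1087=14298  9756^1088=6007
Found 6007 at exponent 1088.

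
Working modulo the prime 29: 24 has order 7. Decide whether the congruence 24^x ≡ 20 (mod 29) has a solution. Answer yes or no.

⟨24⟩ has order 7; its elements mod 29 are {1, 7, 16, 20, 23, 24, 25}.
20 is in this set.

yes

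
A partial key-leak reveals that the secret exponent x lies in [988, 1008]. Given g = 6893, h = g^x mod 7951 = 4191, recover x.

990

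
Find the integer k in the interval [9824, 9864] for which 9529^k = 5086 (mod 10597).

Compute 9529^9824 mod 10597 = 1243, then multiply by 9529 repeatedly:
  9529^9824=1243  9529^9825=7698  9529^9826=1808  9529^9827=8307  9529^9828=8410
  9529^9829=4376  9529^9830=10306  9529^9831=3475  9529^9832=8247  9529^9833=8908
  9529^9834=2362  9529^9835=10067  9529^9836=4399  9529^9837=6936  9529^9838=10252
  9529^9839=8162  9529^9840=4315  9529^9841=1275  9529^9842=5313  9529^9843=5708
  9529^9844=7728  9529^9845=1559  9529^9846=9314  9529^9847=3231  9529^9848=3914
  9529^9849=5663  9529^9850=2803  9529^9851=5347  9529^9852=1187  9529^9853=3924
  9529^9854=5580  9529^9855=6671  9529^9856=7153  9529^9857=1033  9529^9858=9441
  9529^9859=5356  9529^9860=2172  9529^9861=1047  9529^9862=5086
Found 5086 at exponent 9862.

9862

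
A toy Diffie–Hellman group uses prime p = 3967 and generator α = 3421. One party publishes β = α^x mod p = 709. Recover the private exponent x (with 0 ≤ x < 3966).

1541

Baby-step giant-step with m = ceil(sqrt(3966)) = 63.
Baby table (3421^j mod 3967 for j=0..62):
  0:1  1:3421  2:591  3:2608  4:185  5:2132  6:2226  7:2473
  8:2489  9:1687  10:3209  11:1300  12:293  13:2669  14:2582  15:2480
  16:2634  17:1857  18:1630  19:2595  20:3316  21:2383  22:58  23:68
  24:2542  25:518  26:2796  27:679  28:2164  29:622  30:1550  31:2638
  32:3640  33:27  34:1126  35:89  36:2977  37:1028  38:2026  39:597
  40:3299  41:3731  42:1912  43:3336  44:3364  45:3944  46:657  47:2275
  48:3488  49:3679  50:2535  51:373  52:2626  53:2258  54:869  55:1566
  56:1836  57:1195  58:2085  59:119  60:2465  61:2890  62:926
Giant step factor: 3421^(-63) ≡ 2251 (mod 3967).
Scan 709·2251^i mod 3967 for i = 0, 1, …:
  i=0: 709   i=1: 1225   i=2: 410   i=3: 2566
  i=4: 114   i=5: 2726   i=6: 3244   i=7: 2964
  i=8: 3437   i=9: 1037     …   i=23: 3213
  i=24: 622
Match at i=24, j=29: x = 24·63 + 29 = 1541.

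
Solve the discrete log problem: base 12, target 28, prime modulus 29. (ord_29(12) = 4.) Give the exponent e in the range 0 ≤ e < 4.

2

Successive powers of 12 modulo 29:
  12^0=1  12^1=12  12^2=28
So 12^2 ≡ 28 (mod 29), giving e = 2.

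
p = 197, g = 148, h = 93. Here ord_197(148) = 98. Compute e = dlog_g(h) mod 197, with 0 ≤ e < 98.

35

Baby-step giant-step with m = ceil(sqrt(98)) = 10.
Baby table (148^j mod 197 for j=0..9):
  0:1  1:148  2:37  3:157  4:187  5:96  6:24  7:6
  8:100  9:25
Giant step factor: 148^(-10) ≡ 142 (mod 197).
Scan 93·142^i mod 197 for i = 0, 1, …:
  i=0: 93   i=1: 7   i=2: 9   i=3: 96
Match at i=3, j=5: e = 3·10 + 5 = 35.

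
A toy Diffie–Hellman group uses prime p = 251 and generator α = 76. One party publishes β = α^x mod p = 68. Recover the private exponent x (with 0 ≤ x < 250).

68

Baby-step giant-step with m = ceil(sqrt(250)) = 16.
Baby table (76^j mod 251 for j=0..15):
  0:1  1:76  2:3  3:228  4:9  5:182  6:27  7:44
  8:81  9:132  10:243  11:145  12:227  13:184  14:179  15:50
Giant step factor: 76^(-16) ≡ 208 (mod 251).
Scan 68·208^i mod 251 for i = 0, 1, …:
  i=0: 68   i=1: 88   i=2: 232   i=3: 64
  i=4: 9
Match at i=4, j=4: x = 4·16 + 4 = 68.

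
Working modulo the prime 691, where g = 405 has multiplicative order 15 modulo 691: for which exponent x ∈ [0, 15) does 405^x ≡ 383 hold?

Successive powers of 405 modulo 691:
  405^0=1  405^1=405  405^2=258  405^3=149  405^4=228  405^5=437
  405^6=89  405^7=113  405^8=159  405^9=132  405^10=253  405^11=197
  405^12=320  405^13=383
So 405^13 ≡ 383 (mod 691), giving x = 13.

13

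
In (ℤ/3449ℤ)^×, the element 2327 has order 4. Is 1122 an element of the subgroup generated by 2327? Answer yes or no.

yes

1122 ∈ ⟨2327⟩ iff 1122^4 ≡ 1 (mod 3449), since |⟨2327⟩| = 4.
1122^4 mod 3449 = 1.
Since 1 = 1, 1122 lies in the subgroup.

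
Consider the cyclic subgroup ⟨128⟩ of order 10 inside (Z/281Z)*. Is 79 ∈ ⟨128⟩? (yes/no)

no

79 ∈ ⟨128⟩ iff 79^10 ≡ 1 (mod 281), since |⟨128⟩| = 10.
79^10 mod 281 = 165.
Since 165 ≠ 1, 79 does not lie in the subgroup.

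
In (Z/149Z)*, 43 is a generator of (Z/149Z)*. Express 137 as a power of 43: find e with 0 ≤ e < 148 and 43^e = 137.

Baby-step giant-step with m = ceil(sqrt(148)) = 13.
Baby table (43^j mod 149 for j=0..12):
  0:1  1:43  2:61  3:90  4:145  5:126  6:54  7:87
  8:16  9:92  10:82  11:99  12:85
Giant step factor: 43^(-13) ≡ 83 (mod 149).
Scan 137·83^i mod 149 for i = 0, 1, …:
  i=0: 137   i=1: 47   i=2: 27   i=3: 6
  i=4: 51   i=5: 61
Match at i=5, j=2: e = 5·13 + 2 = 67.

67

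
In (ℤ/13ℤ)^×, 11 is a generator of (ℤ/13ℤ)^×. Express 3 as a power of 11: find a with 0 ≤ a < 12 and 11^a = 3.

4

Successive powers of 11 modulo 13:
  11^0=1  11^1=11  11^2=4  11^3=5  11^4=3
So 11^4 ≡ 3 (mod 13), giving a = 4.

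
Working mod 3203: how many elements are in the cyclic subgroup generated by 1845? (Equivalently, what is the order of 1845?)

The order of 1845 must divide p − 1 = 3202 = 2 · 1601.
Divisors: 1, 2, 1601, 3202.
Check each in increasing order: 1845^1 ≡ 1845;  1845^2 ≡ 2439;  1845^1601 ≡ 3202;  1845^3202 ≡ 1.
Smallest exponent giving 1 is 3202.

3202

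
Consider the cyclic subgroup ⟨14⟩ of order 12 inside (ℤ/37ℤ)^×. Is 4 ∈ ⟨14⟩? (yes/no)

⟨14⟩ has order 12; its elements mod 37 are {1, 6, 8, 10, 11, 14, 23, 26, 27, 29, 31, 36}.
4 is not in this set.

no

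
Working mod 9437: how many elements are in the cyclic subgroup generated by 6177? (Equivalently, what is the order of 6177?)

9436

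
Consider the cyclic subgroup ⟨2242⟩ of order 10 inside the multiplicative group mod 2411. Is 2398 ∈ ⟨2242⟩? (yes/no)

yes

2398 ∈ ⟨2242⟩ iff 2398^10 ≡ 1 (mod 2411), since |⟨2242⟩| = 10.
2398^10 mod 2411 = 1.
Since 1 = 1, 2398 lies in the subgroup.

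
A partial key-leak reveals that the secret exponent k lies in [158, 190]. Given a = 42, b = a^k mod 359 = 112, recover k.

159

Compute 42^158 mod 359 = 242, then multiply by 42 repeatedly:
  42^158=242  42^159=112
Found 112 at exponent 159.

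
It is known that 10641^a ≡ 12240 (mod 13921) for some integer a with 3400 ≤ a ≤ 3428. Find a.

Compute 10641^3400 mod 13921 = 10204, then multiply by 10641 repeatedly:
  10641^3400=10204  10641^3401=10885  10641^3402=4565  10641^3403=5796  10641^3404=5206
  10641^3405=5387  10641^3406=10310  10641^3407=11230  10641^3408=566  10641^3409=8934
  10641^3410=185  10641^3411=5724  10641^3412=4709  10641^3413=6790  10641^3414=2400
  10641^3415=7286  10641^3416=4277  10641^3417=3808  10641^3418=10818  10641^3419=1589
  10641^3420=8455  10641^3421=12153  10641^3422=7904  10641^3423=9703  10641^3424=11487
  10641^3425=6787  10641^3426=12240
Found 12240 at exponent 3426.

3426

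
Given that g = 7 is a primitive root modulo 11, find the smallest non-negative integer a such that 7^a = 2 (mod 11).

Successive powers of 7 modulo 11:
  7^0=1  7^1=7  7^2=5  7^3=2
So 7^3 ≡ 2 (mod 11), giving a = 3.

3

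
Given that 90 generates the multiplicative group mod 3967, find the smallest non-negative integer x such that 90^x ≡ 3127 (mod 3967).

929

Baby-step giant-step with m = ceil(sqrt(3966)) = 63.
Baby table (90^j mod 3967 for j=0..62):
  0:1  1:90  2:166  3:3039  4:3754  5:665  6:345  7:3281
  8:1732  9:1167  10:1888  11:3306  12:15  13:1350  14:2490  15:1948
  16:772  17:2041  18:1208  19:1611  20:2178  21:1637  22:551  23:1986
  24:225  25:415  26:1647  27:1451  28:3646  29:2846  30:2252  31:363
  32:934  33:753  34:331  35:2021  36:3375  37:2258  38:903  39:1930
  40:3119  41:3020  42:2044  43:1478  44:2109  45:3361  46:998  47:2546
  48:3021  49:2134  50:1644  51:1181  52:3148  53:1663  54:2891  55:2335
  56:3866  57:2811  58:3069  59:2487  60:1678  61:274  62:858
Giant step factor: 90^(-63) ≡ 3037 (mod 3967).
Scan 3127·3037^i mod 3967 for i = 0, 1, …:
  i=0: 3127   i=1: 3668   i=2: 380   i=3: 3630
  i=4: 17   i=5: 58   i=6: 1598   i=7: 1485
  i=8: 3433   i=9: 745     …   i=13: 1567
  i=14: 2546
Match at i=14, j=47: x = 14·63 + 47 = 929.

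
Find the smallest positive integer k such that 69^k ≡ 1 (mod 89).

The order of 69 must divide p − 1 = 88 = 2^3 · 11.
Divisors: 1, 2, 4, 8, 11, 22, 44, 88.
Check each in increasing order: 69^1 ≡ 69;  69^2 ≡ 44;  69^4 ≡ 67;  69^8 ≡ 39;  69^11 ≡ 34;  69^22 ≡ 88;  69^44 ≡ 1.
Smallest exponent giving 1 is 44.

44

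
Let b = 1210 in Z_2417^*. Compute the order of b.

The order of 1210 must divide p − 1 = 2416 = 2^4 · 151.
Divisors: 1, 2, 4, 8, 16, 151, 302, 604, 1208, 2416.
Check each in increasing order: 1210^1 ≡ 1210;  1210^2 ≡ 1815;  1210^4 ≡ 2271;  1210^8 ≡ 1980;  1210^16 ≡ 26;  1210^151 ≡ 992;  1210^302 ≡ 345;  1210^604 ≡ 592;  1210^1208 ≡ 2416;  1210^2416 ≡ 1.
Smallest exponent giving 1 is 2416.

2416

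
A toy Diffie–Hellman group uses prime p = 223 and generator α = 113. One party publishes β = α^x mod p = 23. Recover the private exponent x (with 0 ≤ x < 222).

Baby-step giant-step with m = ceil(sqrt(222)) = 15.
Baby table (113^j mod 223 for j=0..14):
  0:1  1:113  2:58  3:87  4:19  5:140  6:210  7:92
  8:138  9:207  10:199  11:187  12:169  13:142  14:213
Giant step factor: 113^(-15) ≡ 104 (mod 223).
Scan 23·104^i mod 223 for i = 0, 1, …:
  i=0: 23   i=1: 162   i=2: 123   i=3: 81
  i=4: 173   i=5: 152   i=6: 198   i=7: 76
  i=8: 99   i=9: 38   i=10: 161   i=11: 19
Match at i=11, j=4: x = 11·15 + 4 = 169.

169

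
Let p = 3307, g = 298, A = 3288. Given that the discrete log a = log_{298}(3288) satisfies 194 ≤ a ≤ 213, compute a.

Compute 298^194 mod 3307 = 683, then multiply by 298 repeatedly:
  298^194=683  298^195=1807  298^196=2752  298^197=3267  298^198=1308
  298^199=2865  298^200=564  298^201=2722  298^202=941  298^203=2630
  298^204=3288
Found 3288 at exponent 204.

204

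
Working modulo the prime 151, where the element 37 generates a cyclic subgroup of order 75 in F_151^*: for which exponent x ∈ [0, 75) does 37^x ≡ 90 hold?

Baby-step giant-step with m = ceil(sqrt(75)) = 9.
Baby table (37^j mod 151 for j=0..8):
  0:1  1:37  2:10  3:68  4:100  5:76  6:94  7:5
  8:34
Giant step factor: 37^(-9) ≡ 148 (mod 151).
Scan 90·148^i mod 151 for i = 0, 1, …:
  i=0: 90   i=1: 32   i=2: 55   i=3: 137
  i=4: 42   i=5: 25   i=6: 76
Match at i=6, j=5: x = 6·9 + 5 = 59.

59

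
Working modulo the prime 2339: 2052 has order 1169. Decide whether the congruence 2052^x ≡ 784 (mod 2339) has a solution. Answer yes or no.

yes

784 ∈ ⟨2052⟩ iff 784^1169 ≡ 1 (mod 2339), since |⟨2052⟩| = 1169.
784^1169 mod 2339 = 1.
Since 1 = 1, 784 lies in the subgroup.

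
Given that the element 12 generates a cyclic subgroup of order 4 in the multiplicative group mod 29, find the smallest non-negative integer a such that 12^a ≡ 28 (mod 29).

2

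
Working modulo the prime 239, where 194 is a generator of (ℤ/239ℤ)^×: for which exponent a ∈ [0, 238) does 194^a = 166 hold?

Baby-step giant-step with m = ceil(sqrt(238)) = 16.
Baby table (194^j mod 239 for j=0..15):
  0:1  1:194  2:113  3:173  4:102  5:190  6:54  7:199
  8:127  9:21  10:11  11:222  12:48  13:230  14:166  15:178
Giant step factor: 194^(-16) ≡ 68 (mod 239).
Scan 166·68^i mod 239 for i = 0, 1, …:
  i=0: 166
Match at i=0, j=14: a = 0·16 + 14 = 14.

14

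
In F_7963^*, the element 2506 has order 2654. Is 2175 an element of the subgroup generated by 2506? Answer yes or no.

no

2175 ∈ ⟨2506⟩ iff 2175^2654 ≡ 1 (mod 7963), since |⟨2506⟩| = 2654.
2175^2654 mod 7963 = 6339.
Since 6339 ≠ 1, 2175 does not lie in the subgroup.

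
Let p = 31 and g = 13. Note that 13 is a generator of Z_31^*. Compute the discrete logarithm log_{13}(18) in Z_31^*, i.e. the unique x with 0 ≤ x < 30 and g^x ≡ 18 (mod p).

16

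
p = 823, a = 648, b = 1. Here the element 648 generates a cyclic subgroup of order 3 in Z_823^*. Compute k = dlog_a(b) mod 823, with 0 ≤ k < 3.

0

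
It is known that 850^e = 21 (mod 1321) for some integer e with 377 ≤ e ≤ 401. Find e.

Compute 850^377 mod 1321 = 308, then multiply by 850 repeatedly:
  850^377=308  850^378=242  850^379=945  850^380=82  850^381=1008
  850^382=792  850^383=811  850^384=1109  850^385=777  850^386=1271
  850^387=1093  850^388=387  850^389=21
Found 21 at exponent 389.

389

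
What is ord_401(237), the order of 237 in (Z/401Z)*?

The order of 237 must divide p − 1 = 400 = 2^4 · 5^2.
Divisors: 1, 2, 4, 5, 8, 10, 16, 20, 25, 40, 50, 80, 100, 200, 400.
Check each in increasing order: 237^1 ≡ 237;  237^2 ≡ 29;  237^4 ≡ 39;  237^5 ≡ 20;  237^8 ≡ 318;  237^10 ≡ 400;  237^16 ≡ 72;  237^20 ≡ 1.
Smallest exponent giving 1 is 20.

20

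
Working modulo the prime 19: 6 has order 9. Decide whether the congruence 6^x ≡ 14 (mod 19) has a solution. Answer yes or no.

no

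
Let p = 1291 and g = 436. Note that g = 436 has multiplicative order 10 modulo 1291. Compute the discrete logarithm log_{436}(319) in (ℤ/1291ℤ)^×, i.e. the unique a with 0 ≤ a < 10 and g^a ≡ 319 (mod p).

2

Successive powers of 436 modulo 1291:
  436^0=1  436^1=436  436^2=319
So 436^2 ≡ 319 (mod 1291), giving a = 2.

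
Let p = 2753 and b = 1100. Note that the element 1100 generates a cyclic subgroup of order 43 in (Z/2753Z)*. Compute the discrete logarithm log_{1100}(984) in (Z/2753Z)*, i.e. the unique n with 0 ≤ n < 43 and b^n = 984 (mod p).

Baby-step giant-step with m = ceil(sqrt(43)) = 7.
Baby table (1100^j mod 2753 for j=0..6):
  0:1  1:1100  2:1433  3:1584  4:2504  5:1400  6:1073
Giant step factor: 1100^(-7) ≡ 960 (mod 2753).
Scan 984·960^i mod 2753 for i = 0, 1, …:
  i=0: 984   i=1: 361   i=2: 2435   i=3: 303
  i=4: 1815   i=5: 2504
Match at i=5, j=4: n = 5·7 + 4 = 39.

39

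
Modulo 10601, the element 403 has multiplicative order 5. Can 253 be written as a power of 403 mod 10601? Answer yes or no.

yes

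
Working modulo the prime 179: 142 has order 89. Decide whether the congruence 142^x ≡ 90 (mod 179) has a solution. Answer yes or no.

no

90 ∈ ⟨142⟩ iff 90^89 ≡ 1 (mod 179), since |⟨142⟩| = 89.
90^89 mod 179 = 178.
Since 178 ≠ 1, 90 does not lie in the subgroup.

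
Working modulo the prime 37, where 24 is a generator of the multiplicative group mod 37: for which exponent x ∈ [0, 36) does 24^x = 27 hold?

Successive powers of 24 modulo 37:
  24^0=1  24^1=24  24^2=21  24^3=23  24^4=34  24^5=2
  24^6=11  24^7=5  24^8=9  24^9=31  24^10=4  24^11=22
  24^12=10  24^13=18  24^14=25  24^15=8  24^16=7  24^17=20
  24^18=36  24^19=13  24^20=16  24^21=14  24^22=3  24^23=35
  24^24=26  24^25=32  24^26=28  24^27=6  24^28=33  24^29=15
  24^30=27
So 24^30 ≡ 27 (mod 37), giving x = 30.

30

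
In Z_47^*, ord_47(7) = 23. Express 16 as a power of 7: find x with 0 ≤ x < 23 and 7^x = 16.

8

Successive powers of 7 modulo 47:
  7^0=1  7^1=7  7^2=2  7^3=14  7^4=4  7^5=28
  7^6=8  7^7=9  7^8=16
So 7^8 ≡ 16 (mod 47), giving x = 8.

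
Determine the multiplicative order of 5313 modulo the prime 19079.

The order of 5313 must divide p − 1 = 19078 = 2 · 9539.
Divisors: 1, 2, 9539, 19078.
Check each in increasing order: 5313^1 ≡ 5313;  5313^2 ≡ 10128;  5313^9539 ≡ 19078;  5313^19078 ≡ 1.
Smallest exponent giving 1 is 19078.

19078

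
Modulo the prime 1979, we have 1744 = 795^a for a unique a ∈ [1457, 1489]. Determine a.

1457

Compute 795^1457 mod 1979 = 1744, then multiply by 795 repeatedly:
  795^1457=1744
Found 1744 at exponent 1457.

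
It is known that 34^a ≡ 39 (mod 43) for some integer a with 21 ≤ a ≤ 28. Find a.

27

Compute 34^21 mod 43 = 42, then multiply by 34 repeatedly:
  34^21=42  34^22=9  34^23=5  34^24=41  34^25=18
  34^26=10  34^27=39
Found 39 at exponent 27.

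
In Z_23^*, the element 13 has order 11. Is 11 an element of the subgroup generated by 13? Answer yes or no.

no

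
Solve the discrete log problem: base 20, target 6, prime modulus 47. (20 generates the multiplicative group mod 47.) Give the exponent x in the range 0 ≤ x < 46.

6

Baby-step giant-step with m = ceil(sqrt(46)) = 7.
Baby table (20^j mod 47 for j=0..6):
  0:1  1:20  2:24  3:10  4:12  5:5  6:6
Giant step factor: 20^(-7) ≡ 38 (mod 47).
Scan 6·38^i mod 47 for i = 0, 1, …:
  i=0: 6
Match at i=0, j=6: x = 0·7 + 6 = 6.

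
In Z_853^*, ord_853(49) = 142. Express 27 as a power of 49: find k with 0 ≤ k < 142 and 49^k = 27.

Baby-step giant-step with m = ceil(sqrt(142)) = 12.
Baby table (49^j mod 853 for j=0..11):
  0:1  1:49  2:695  3:788  4:227  5:34  6:813  7:599
  8:349  9:41  10:303  11:346
Giant step factor: 49^(-12) ≡ 684 (mod 853).
Scan 27·684^i mod 853 for i = 0, 1, …:
  i=0: 27   i=1: 555   i=2: 35   i=3: 56
  i=4: 772   i=5: 41
Match at i=5, j=9: k = 5·12 + 9 = 69.

69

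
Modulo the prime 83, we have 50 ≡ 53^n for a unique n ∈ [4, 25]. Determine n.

19

Compute 53^4 mod 83 = 3, then multiply by 53 repeatedly:
  53^4=3  53^5=76  53^6=44  53^7=8  53^8=9
  53^9=62  53^10=49  53^11=24  53^12=27  53^13=20
  53^14=64  53^15=72  53^16=81  53^17=60  53^18=26
  53^19=50
Found 50 at exponent 19.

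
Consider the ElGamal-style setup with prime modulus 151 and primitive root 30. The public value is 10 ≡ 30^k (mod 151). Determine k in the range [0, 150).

64

Baby-step giant-step with m = ceil(sqrt(150)) = 13.
Baby table (30^j mod 151 for j=0..12):
  0:1  1:30  2:145  3:122  4:36  5:23  6:86  7:13
  8:88  9:73  10:76  11:15  12:148
Giant step factor: 30^(-13) ≡ 52 (mod 151).
Scan 10·52^i mod 151 for i = 0, 1, …:
  i=0: 10   i=1: 67   i=2: 11   i=3: 119
  i=4: 148
Match at i=4, j=12: k = 4·13 + 12 = 64.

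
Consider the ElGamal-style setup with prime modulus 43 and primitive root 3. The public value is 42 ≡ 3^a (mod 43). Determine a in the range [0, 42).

21

Successive powers of 3 modulo 43:
  3^0=1  3^1=3  3^2=9  3^3=27  3^4=38  3^5=28
  3^6=41  3^7=37  3^8=25  3^9=32  3^10=10  3^11=30
  3^12=4  3^13=12  3^14=36  3^15=22  3^16=23  3^17=26
  3^18=35  3^19=19  3^20=14  3^21=42
So 3^21 ≡ 42 (mod 43), giving a = 21.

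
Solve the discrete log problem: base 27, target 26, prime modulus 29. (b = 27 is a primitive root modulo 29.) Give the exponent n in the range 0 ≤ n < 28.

5

Successive powers of 27 modulo 29:
  27^0=1  27^1=27  27^2=4  27^3=21  27^4=16  27^5=26
So 27^5 ≡ 26 (mod 29), giving n = 5.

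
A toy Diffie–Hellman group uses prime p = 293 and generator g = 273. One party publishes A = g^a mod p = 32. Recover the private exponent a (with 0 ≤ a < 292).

Baby-step giant-step with m = ceil(sqrt(292)) = 18.
Baby table (273^j mod 293 for j=0..17):
  0:1  1:273  2:107  3:204  4:22  5:146  6:10  7:93
  8:191  9:282  10:220  11:288  12:100  13:51  14:152  15:183
  16:149  17:243
Giant step factor: 273^(-18) ≡ 247 (mod 293).
Scan 32·247^i mod 293 for i = 0, 1, …:
  i=0: 32   i=1: 286   i=2: 29   i=3: 131
  i=4: 127   i=5: 18   i=6: 51
Match at i=6, j=13: a = 6·18 + 13 = 121.

121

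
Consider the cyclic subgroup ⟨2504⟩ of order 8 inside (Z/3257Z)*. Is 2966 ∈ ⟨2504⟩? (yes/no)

2966 ∈ ⟨2504⟩ iff 2966^8 ≡ 1 (mod 3257), since |⟨2504⟩| = 8.
2966^8 mod 3257 = 1.
Since 1 = 1, 2966 lies in the subgroup.

yes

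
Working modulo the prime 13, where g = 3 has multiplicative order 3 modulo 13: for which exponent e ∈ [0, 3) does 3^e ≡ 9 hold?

Successive powers of 3 modulo 13:
  3^0=1  3^1=3  3^2=9
So 3^2 ≡ 9 (mod 13), giving e = 2.

2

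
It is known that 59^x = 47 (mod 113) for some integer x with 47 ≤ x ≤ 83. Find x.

73

Compute 59^47 mod 113 = 29, then multiply by 59 repeatedly:
  59^47=29  59^48=16  59^49=40  59^50=100  59^51=24
  59^52=60  59^53=37  59^54=36  59^55=90  59^56=112
  59^57=54  59^58=22  59^59=55  59^60=81  59^61=33
  59^62=26  59^63=65  59^64=106  59^65=39  59^66=41
  59^67=46  59^68=2  59^69=5  59^70=69  59^71=3
  59^72=64  59^73=47
Found 47 at exponent 73.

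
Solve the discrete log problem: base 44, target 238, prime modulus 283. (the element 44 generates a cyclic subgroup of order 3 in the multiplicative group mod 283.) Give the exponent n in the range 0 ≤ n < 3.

Successive powers of 44 modulo 283:
  44^0=1  44^1=44  44^2=238
So 44^2 ≡ 238 (mod 283), giving n = 2.

2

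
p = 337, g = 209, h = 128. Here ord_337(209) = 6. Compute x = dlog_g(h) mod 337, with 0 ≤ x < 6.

4

Successive powers of 209 modulo 337:
  209^0=1  209^1=209  209^2=208  209^3=336  209^4=128
So 209^4 ≡ 128 (mod 337), giving x = 4.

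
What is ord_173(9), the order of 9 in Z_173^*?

86

The order of 9 must divide p − 1 = 172 = 2^2 · 43.
Divisors: 1, 2, 4, 43, 86, 172.
Check each in increasing order: 9^1 ≡ 9;  9^2 ≡ 81;  9^4 ≡ 160;  9^43 ≡ 172;  9^86 ≡ 1.
Smallest exponent giving 1 is 86.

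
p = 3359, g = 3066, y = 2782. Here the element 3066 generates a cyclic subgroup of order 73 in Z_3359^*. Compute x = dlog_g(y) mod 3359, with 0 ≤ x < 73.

Baby-step giant-step with m = ceil(sqrt(73)) = 9.
Baby table (3066^j mod 3359 for j=0..8):
  0:1  1:3066  2:1874  3:1794  4:1721  5:2956  6:514  7:553
  8:2562
Giant step factor: 3066^(-9) ≡ 405 (mod 3359).
Scan 2782·405^i mod 3359 for i = 0, 1, …:
  i=0: 2782   i=1: 1445   i=2: 759   i=3: 1726
  i=4: 358   i=5: 553
Match at i=5, j=7: x = 5·9 + 7 = 52.

52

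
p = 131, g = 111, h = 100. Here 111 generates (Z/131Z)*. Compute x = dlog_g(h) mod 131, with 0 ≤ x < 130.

Baby-step giant-step with m = ceil(sqrt(130)) = 12.
Baby table (111^j mod 131 for j=0..11):
  0:1  1:111  2:7  3:122  4:49  5:68  6:81  7:83
  8:43  9:57  10:39  11:6
Giant step factor: 111^(-12) ≡ 12 (mod 131).
Scan 100·12^i mod 131 for i = 0, 1, …:
  i=0: 100   i=1: 21   i=2: 121   i=3: 11
  i=4: 1
Match at i=4, j=0: x = 4·12 + 0 = 48.

48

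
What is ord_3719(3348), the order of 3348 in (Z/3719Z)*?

1859

The order of 3348 must divide p − 1 = 3718 = 2 · 11 · 13^2.
Divisors: 1, 2, 11, 13, 22, 26, 143, 169, 286, 338, 1859, 3718.
Check each in increasing order: 3348^1 ≡ 3348;  3348^2 ≡ 38;  3348^11 ≡ 570;  3348^13 ≡ 3065;  3348^22 ≡ 1347;  3348^26 ≡ 31;  3348^143 ≡ 663;  3348^169 ≡ 1958;  3348^286 ≡ 727;  3348^338 ≡ 3194;  3348^1859 ≡ 1.
Smallest exponent giving 1 is 1859.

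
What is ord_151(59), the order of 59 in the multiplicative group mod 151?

The order of 59 must divide p − 1 = 150 = 2 · 3 · 5^2.
Divisors: 1, 2, 3, 5, 6, 10, 15, 25, 30, 50, 75, 150.
Check each in increasing order: 59^1 ≡ 59;  59^2 ≡ 8;  59^3 ≡ 19;  59^5 ≡ 1.
Smallest exponent giving 1 is 5.

5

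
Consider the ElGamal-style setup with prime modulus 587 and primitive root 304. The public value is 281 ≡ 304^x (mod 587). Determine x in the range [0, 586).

Baby-step giant-step with m = ceil(sqrt(586)) = 25.
Baby table (304^j mod 587 for j=0..24):
  0:1  1:304  2:257  3:57  4:305  5:561  6:314  7:362
  8:279  9:288  10:89  11:54  12:567  13:377  14:143  15:34
  16:357  17:520  18:177  19:391  20:290  21:110  22:568  23:94
  24:400
Giant step factor: 304^(-25) ≡ 458 (mod 587).
Scan 281·458^i mod 587 for i = 0, 1, …:
  i=0: 281   i=1: 145   i=2: 79   i=3: 375
  i=4: 346   i=5: 565   i=6: 490   i=7: 186
  i=8: 73   i=9: 562   i=10: 290
Match at i=10, j=20: x = 10·25 + 20 = 270.

270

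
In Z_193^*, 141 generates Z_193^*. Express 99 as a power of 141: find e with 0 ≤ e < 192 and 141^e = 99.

Baby-step giant-step with m = ceil(sqrt(192)) = 14.
Baby table (141^j mod 193 for j=0..13):
  0:1  1:141  2:2  3:89  4:4  5:178  6:8  7:163
  8:16  9:133  10:32  11:73  12:64  13:146
Giant step factor: 141^(-14) ≡ 95 (mod 193).
Scan 99·95^i mod 193 for i = 0, 1, …:
  i=0: 99   i=1: 141
Match at i=1, j=1: e = 1·14 + 1 = 15.

15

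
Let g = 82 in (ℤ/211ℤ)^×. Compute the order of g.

35

The order of 82 must divide p − 1 = 210 = 2 · 3 · 5 · 7.
Divisors: 1, 2, 3, 5, 6, 7, 10, 14, 15, 21, 30, 35, 42, 70, 105, 210.
Check each in increasing order: 82^1 ≡ 82;  82^2 ≡ 183;  82^3 ≡ 25;  82^5 ≡ 144;  82^6 ≡ 203;  82^7 ≡ 188;  82^10 ≡ 58;  82^14 ≡ 107;  82^15 ≡ 123;  82^21 ≡ 71;  82^30 ≡ 148;  82^35 ≡ 1.
Smallest exponent giving 1 is 35.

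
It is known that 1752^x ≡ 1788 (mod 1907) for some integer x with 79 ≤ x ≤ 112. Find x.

Compute 1752^79 mod 1907 = 504, then multiply by 1752 repeatedly:
  1752^79=504  1752^80=67  1752^81=1057  1752^82=167  1752^83=813
  1752^84=1754  1752^85=831  1752^86=871  1752^87=392  1752^88=264
  1752^89=1034  1752^90=1825  1752^91=1268  1752^92=1788
Found 1788 at exponent 92.

92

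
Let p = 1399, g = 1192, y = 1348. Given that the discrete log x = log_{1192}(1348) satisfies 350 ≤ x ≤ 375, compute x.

Compute 1192^350 mod 1399 = 100, then multiply by 1192 repeatedly:
  1192^350=100  1192^351=285  1192^352=1162  1192^353=94  1192^354=128
  1192^355=85  1192^356=592  1192^357=568  1192^358=1339  1192^359=1228
  1192^360=422  1192^361=783  1192^362=203  1192^363=1348
Found 1348 at exponent 363.

363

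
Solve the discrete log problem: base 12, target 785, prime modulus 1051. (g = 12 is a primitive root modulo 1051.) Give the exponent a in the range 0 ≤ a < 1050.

752

Baby-step giant-step with m = ceil(sqrt(1050)) = 33.
Baby table (12^j mod 1051 for j=0..32):
  0:1  1:12  2:144  3:677  4:767  5:796  6:93  7:65
  8:780  9:952  10:914  11:458  12:241  13:790  14:21  15:252
  16:922  17:554  18:342  19:951  20:902  21:314  22:615  23:23
  24:276  25:159  26:857  27:825  28:441  29:37  30:444  31:73
  32:876
Giant step factor: 12^(-33) ≡ 526 (mod 1051).
Scan 785·526^i mod 1051 for i = 0, 1, …:
  i=0: 785   i=1: 918   i=2: 459   i=3: 755
  i=4: 903   i=5: 977   i=6: 1014   i=7: 507
  i=8: 779   i=9: 915     …   i=21: 663
  i=22: 857
Match at i=22, j=26: a = 22·33 + 26 = 752.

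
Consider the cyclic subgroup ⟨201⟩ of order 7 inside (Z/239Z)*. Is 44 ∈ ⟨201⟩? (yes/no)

yes

44 ∈ ⟨201⟩ iff 44^7 ≡ 1 (mod 239), since |⟨201⟩| = 7.
44^7 mod 239 = 1.
Since 1 = 1, 44 lies in the subgroup.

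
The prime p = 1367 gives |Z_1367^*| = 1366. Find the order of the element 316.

The order of 316 must divide p − 1 = 1366 = 2 · 683.
Divisors: 1, 2, 683, 1366.
Check each in increasing order: 316^1 ≡ 316;  316^2 ≡ 65;  316^683 ≡ 1.
Smallest exponent giving 1 is 683.

683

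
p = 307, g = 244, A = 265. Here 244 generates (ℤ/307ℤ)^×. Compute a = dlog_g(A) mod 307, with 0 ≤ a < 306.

241

Baby-step giant-step with m = ceil(sqrt(306)) = 18.
Baby table (244^j mod 307 for j=0..17):
  0:1  1:244  2:285  3:158  4:177  5:208  6:97  7:29
  8:15  9:283  10:284  11:221  12:199  13:50  14:227  15:128
  16:225  17:254
Giant step factor: 244^(-18) ≡ 105 (mod 307).
Scan 265·105^i mod 307 for i = 0, 1, …:
  i=0: 265   i=1: 195   i=2: 213   i=3: 261
  i=4: 82   i=5: 14   i=6: 242   i=7: 236
  i=8: 220   i=9: 75   i=10: 200   i=11: 124
  i=12: 126   i=13: 29
Match at i=13, j=7: a = 13·18 + 7 = 241.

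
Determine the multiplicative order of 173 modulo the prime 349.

348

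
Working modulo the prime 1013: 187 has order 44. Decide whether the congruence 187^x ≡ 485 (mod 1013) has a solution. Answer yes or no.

485 ∈ ⟨187⟩ iff 485^44 ≡ 1 (mod 1013), since |⟨187⟩| = 44.
485^44 mod 1013 = 1.
Since 1 = 1, 485 lies in the subgroup.

yes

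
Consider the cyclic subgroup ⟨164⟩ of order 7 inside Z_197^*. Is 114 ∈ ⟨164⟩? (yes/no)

yes

⟨164⟩ has order 7; its elements mod 197 are {1, 36, 104, 114, 164, 178, 191}.
114 is in this set.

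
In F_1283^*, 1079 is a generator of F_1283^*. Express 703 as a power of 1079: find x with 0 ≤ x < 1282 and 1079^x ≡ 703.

424

Baby-step giant-step with m = ceil(sqrt(1282)) = 36.
Baby table (1079^j mod 1283 for j=0..35):
  0:1  1:1079  2:560  3:1230  4:548  5:1112  6:243  7:465
  8:82  9:1234  10:1015  11:786  12:31  13:91  14:681  15:923
  16:309  17:1114  18:1118  19:302  20:1259  21:1047  22:673  23:1272
  24:961  25:255  26:583  27:387  28:598  29:1176  30:17  31:381
  32:539  33:382  34:335  35:942
Giant step factor: 1079^(-36) ≡ 687 (mod 1283).
Scan 703·687^i mod 1283 for i = 0, 1, …:
  i=0: 703   i=1: 553   i=2: 143   i=3: 733
  i=4: 635   i=5: 25   i=6: 496   i=7: 757
  i=8: 444   i=9: 957   i=10: 563   i=11: 598
Match at i=11, j=28: x = 11·36 + 28 = 424.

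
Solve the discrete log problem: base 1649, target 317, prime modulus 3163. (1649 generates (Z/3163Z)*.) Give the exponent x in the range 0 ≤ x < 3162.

1706

Baby-step giant-step with m = ceil(sqrt(3162)) = 57.
Baby table (1649^j mod 3163 for j=0..56):
  0:1  1:1649  2:2184  3:1922  4:52  5:347  6:2863  7:1891
  8:2704  9:2229  10:215  11:279  12:1436  13:2040  14:1691  15:1856
  16:1923  17:1701  18:2531  19:1622  20:1943  21:3051  22:1929  23:2106
  24:2983  25:502  26:2255  27:1970  28:129  29:800  30:229  31:1224
  32:382  33:481  34:2419  35:388  36:886  37:2871  38:2431  39:1198
  40:1790  41:631  42:3055  43:2199  44:1353  45:1182  46:710  47:480
  48:770  49:1367  50:2127  51:2819  52:2084  53:1498  54:3062  55:1090
  56:826
Giant step factor: 1649^(-57) ≡ 888 (mod 3163).
Scan 317·888^i mod 3163 for i = 0, 1, …:
  i=0: 317   i=1: 3152   i=2: 2884   i=3: 2125
  i=4: 1852   i=5: 2979   i=6: 1084   i=7: 1040
  i=8: 3087   i=9: 2098     …   i=28: 1975
  i=29: 1498
Match at i=29, j=53: x = 29·57 + 53 = 1706.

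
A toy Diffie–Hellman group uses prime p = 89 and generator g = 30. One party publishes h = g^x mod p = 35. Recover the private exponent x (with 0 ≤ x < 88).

25

Baby-step giant-step with m = ceil(sqrt(88)) = 10.
Baby table (30^j mod 89 for j=0..9):
  0:1  1:30  2:10  3:33  4:11  5:63  6:21  7:7
  8:32  9:70
Giant step factor: 30^(-10) ≡ 42 (mod 89).
Scan 35·42^i mod 89 for i = 0, 1, …:
  i=0: 35   i=1: 46   i=2: 63
Match at i=2, j=5: x = 2·10 + 5 = 25.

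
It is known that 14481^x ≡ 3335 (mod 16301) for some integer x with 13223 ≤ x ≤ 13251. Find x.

Compute 14481^13223 mod 16301 = 3995, then multiply by 14481 repeatedly:
  14481^13223=3995  14481^13224=15647  14481^13225=307  14481^13226=11795  14481^13227=1517
  14481^13228=10230  14481^13229=13443  14481^13230=1541  14481^13231=15453  14481^13232=11066
  14481^13233=7916  14481^13234=2964  14481^13235=1151  14481^13236=8009  14481^13237=13015
  14481^13238=14354  14481^13239=6223  14481^13240=3335
Found 3335 at exponent 13240.

13240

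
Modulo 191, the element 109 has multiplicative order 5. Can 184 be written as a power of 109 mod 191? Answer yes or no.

184 ∈ ⟨109⟩ iff 184^5 ≡ 1 (mod 191), since |⟨109⟩| = 5.
184^5 mod 191 = 1.
Since 1 = 1, 184 lies in the subgroup.

yes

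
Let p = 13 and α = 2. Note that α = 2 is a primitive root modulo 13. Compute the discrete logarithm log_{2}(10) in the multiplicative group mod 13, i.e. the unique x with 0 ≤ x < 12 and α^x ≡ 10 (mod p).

Successive powers of 2 modulo 13:
  2^0=1  2^1=2  2^2=4  2^3=8  2^4=3  2^5=6
  2^6=12  2^7=11  2^8=9  2^9=5  2^10=10
So 2^10 ≡ 10 (mod 13), giving x = 10.

10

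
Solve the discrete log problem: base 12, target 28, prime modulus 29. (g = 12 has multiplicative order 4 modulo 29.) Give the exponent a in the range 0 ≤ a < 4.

Successive powers of 12 modulo 29:
  12^0=1  12^1=12  12^2=28
So 12^2 ≡ 28 (mod 29), giving a = 2.

2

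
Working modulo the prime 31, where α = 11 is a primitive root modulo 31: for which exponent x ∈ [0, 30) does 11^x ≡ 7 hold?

Successive powers of 11 modulo 31:
  11^0=1  11^1=11  11^2=28  11^3=29  11^4=9  11^5=6
  11^6=4  11^7=13  11^8=19  11^9=23  11^10=5  11^11=24
  11^12=16  11^13=21  11^14=14  11^15=30  11^16=20  11^17=3
  11^18=2  11^19=22  11^20=25  11^21=27  11^22=18  11^23=12
  11^24=8  11^25=26  11^26=7
So 11^26 ≡ 7 (mod 31), giving x = 26.

26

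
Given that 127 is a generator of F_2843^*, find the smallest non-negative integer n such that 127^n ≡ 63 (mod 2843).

11

Successive powers of 127 modulo 2843:
  127^0=1  127^1=127  127^2=1914  127^3=1423  127^4=1612  127^5=28
  127^6=713  127^7=2418  127^8=42  127^9=2491  127^10=784  127^11=63
So 127^11 ≡ 63 (mod 2843), giving n = 11.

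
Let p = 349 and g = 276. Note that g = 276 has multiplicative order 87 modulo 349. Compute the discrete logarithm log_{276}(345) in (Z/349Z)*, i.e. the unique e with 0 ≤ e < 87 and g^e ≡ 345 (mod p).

55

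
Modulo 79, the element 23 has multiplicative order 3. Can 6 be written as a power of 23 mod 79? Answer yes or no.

no

⟨23⟩ has order 3; its elements mod 79 are {1, 23, 55}.
6 is not in this set.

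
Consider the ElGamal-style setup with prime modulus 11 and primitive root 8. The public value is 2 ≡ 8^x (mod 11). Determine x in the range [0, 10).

Successive powers of 8 modulo 11:
  8^0=1  8^1=8  8^2=9  8^3=6  8^4=4  8^5=10
  8^6=3  8^7=2
So 8^7 ≡ 2 (mod 11), giving x = 7.

7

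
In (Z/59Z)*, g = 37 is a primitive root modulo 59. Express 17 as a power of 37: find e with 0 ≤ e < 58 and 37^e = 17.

6

Successive powers of 37 modulo 59:
  37^0=1  37^1=37  37^2=12  37^3=31  37^4=26  37^5=18
  37^6=17
So 37^6 ≡ 17 (mod 59), giving e = 6.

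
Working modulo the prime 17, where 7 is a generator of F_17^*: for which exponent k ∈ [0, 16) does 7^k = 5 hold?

Successive powers of 7 modulo 17:
  7^0=1  7^1=7  7^2=15  7^3=3  7^4=4  7^5=11
  7^6=9  7^7=12  7^8=16  7^9=10  7^10=2  7^11=14
  7^12=13  7^13=6  7^14=8  7^15=5
So 7^15 ≡ 5 (mod 17), giving k = 15.

15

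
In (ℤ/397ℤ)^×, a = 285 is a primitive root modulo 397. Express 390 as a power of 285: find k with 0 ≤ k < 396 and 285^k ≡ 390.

Baby-step giant-step with m = ceil(sqrt(396)) = 20.
Baby table (285^j mod 397 for j=0..19):
  0:1  1:285  2:237  3:55  4:192  5:331  6:246  7:238
  8:340  9:32  10:386  11:41  12:172  13:189  14:270  15:329
  16:73  17:161  18:230  19:45
Giant step factor: 285^(-20) ≡ 105 (mod 397).
Scan 390·105^i mod 397 for i = 0, 1, …:
  i=0: 390   i=1: 59   i=2: 240   i=3: 189
Match at i=3, j=13: k = 3·20 + 13 = 73.

73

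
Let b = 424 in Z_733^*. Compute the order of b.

732

The order of 424 must divide p − 1 = 732 = 2^2 · 3 · 61.
Divisors: 1, 2, 3, 4, 6, 12, 61, 122, 183, 244, 366, 732.
Check each in increasing order: 424^1 ≡ 424;  424^2 ≡ 191;  424^3 ≡ 354;  424^4 ≡ 564;  424^6 ≡ 706;  424^12 ≡ 729;  424^61 ≡ 493;  424^122 ≡ 426;  424^183 ≡ 380;  424^244 ≡ 425;  424^366 ≡ 732;  424^732 ≡ 1.
Smallest exponent giving 1 is 732.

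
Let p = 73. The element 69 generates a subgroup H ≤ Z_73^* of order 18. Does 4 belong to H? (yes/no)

⟨69⟩ has order 18; its elements mod 73 are {1, 2, 4, 8, 9, 16, 18, 32, 36, 37, 41, 55, 57, 64, 65, 69, 71, 72}.
4 is in this set.

yes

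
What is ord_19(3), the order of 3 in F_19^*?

The order of 3 must divide p − 1 = 18 = 2 · 3^2.
Divisors: 1, 2, 3, 6, 9, 18.
Check each in increasing order: 3^1 ≡ 3;  3^2 ≡ 9;  3^3 ≡ 8;  3^6 ≡ 7;  3^9 ≡ 18;  3^18 ≡ 1.
Smallest exponent giving 1 is 18.

18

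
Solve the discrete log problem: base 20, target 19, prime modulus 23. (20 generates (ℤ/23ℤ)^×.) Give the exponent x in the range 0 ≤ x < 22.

3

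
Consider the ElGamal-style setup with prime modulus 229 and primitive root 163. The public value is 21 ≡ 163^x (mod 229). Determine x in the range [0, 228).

39

Baby-step giant-step with m = ceil(sqrt(228)) = 16.
Baby table (163^j mod 229 for j=0..15):
  0:1  1:163  2:5  3:128  4:25  5:182  6:125  7:223
  8:167  9:199  10:148  11:79  12:53  13:166  14:36  15:143
Giant step factor: 163^(-16) ≡ 14 (mod 229).
Scan 21·14^i mod 229 for i = 0, 1, …:
  i=0: 21   i=1: 65   i=2: 223
Match at i=2, j=7: x = 2·16 + 7 = 39.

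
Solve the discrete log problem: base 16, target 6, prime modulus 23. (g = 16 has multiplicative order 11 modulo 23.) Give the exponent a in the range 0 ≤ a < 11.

5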